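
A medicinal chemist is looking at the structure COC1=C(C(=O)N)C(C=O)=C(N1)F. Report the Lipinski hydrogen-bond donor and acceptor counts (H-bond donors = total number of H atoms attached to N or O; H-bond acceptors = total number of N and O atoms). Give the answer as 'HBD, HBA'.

3, 5

Donors: find every N or O and count the H atoms it carries.
  atom 2 (O): bond orders sum to 2 → 0 H
  atom 6 (O): bond orders sum to 2 → 0 H
  atom 7 (N): bond orders sum to 1 → 2 H
  atom 10 (O): bond orders sum to 2 → 0 H
  atom 12 (N): bond orders sum to 2 → 1 H
Lipinski HBD = 3.
Acceptors: N atoms = 2, O atoms = 3 → HBA = 5.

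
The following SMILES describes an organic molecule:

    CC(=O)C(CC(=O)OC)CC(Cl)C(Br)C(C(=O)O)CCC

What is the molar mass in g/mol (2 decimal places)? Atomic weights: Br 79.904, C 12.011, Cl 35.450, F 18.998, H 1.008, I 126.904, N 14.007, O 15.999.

385.68 g/mol

First, the molecular formula is C14H22BrClO5 (counting implicit H from valence).
  Br: 1 × 79.904 = 79.904
  C: 14 × 12.011 = 168.154
  Cl: 1 × 35.450 = 35.450
  H: 22 × 1.008 = 22.176
  O: 5 × 15.999 = 79.995
Sum: 1×79.904 + 14×12.011 + 1×35.450 + 22×1.008 + 5×15.999 = 385.679 → 385.68 g/mol.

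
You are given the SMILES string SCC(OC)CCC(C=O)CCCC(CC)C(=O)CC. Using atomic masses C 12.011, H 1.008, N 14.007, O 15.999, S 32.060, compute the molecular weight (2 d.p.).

302.47 g/mol

First, the molecular formula is C16H30O3S (counting implicit H from valence).
  C: 16 × 12.011 = 192.176
  H: 30 × 1.008 = 30.240
  O: 3 × 15.999 = 47.997
  S: 1 × 32.060 = 32.060
Sum: 16×12.011 + 30×1.008 + 3×15.999 + 1×32.060 = 302.473 → 302.47 g/mol.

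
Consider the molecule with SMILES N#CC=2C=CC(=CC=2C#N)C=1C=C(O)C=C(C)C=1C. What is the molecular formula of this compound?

C16H12N2O

Walk through each heavy atom and fill implicit hydrogens from standard valence (C 4, N 3, O 2, S 2, halogen 1):
  atom 1: N, bond orders sum to 3 (valence 3) → 0 H
  atom 2: C, bond orders sum to 4 (valence 4) → 0 H
  atom 3: C, bond orders sum to 4 (valence 4) → 0 H
  atom 4: C, bond orders sum to 3 (valence 4) → 1 H
  atom 5: C, bond orders sum to 3 (valence 4) → 1 H
  atom 6: C, bond orders sum to 4 (valence 4) → 0 H
  atom 7: C, bond orders sum to 3 (valence 4) → 1 H
  atom 8: C, bond orders sum to 4 (valence 4) → 0 H
  atom 9: C, bond orders sum to 4 (valence 4) → 0 H
  atom 10: N, bond orders sum to 3 (valence 3) → 0 H
  atom 11: C, bond orders sum to 4 (valence 4) → 0 H
  atom 12: C, bond orders sum to 3 (valence 4) → 1 H
  atom 13: C, bond orders sum to 4 (valence 4) → 0 H
  atom 14: O, bond orders sum to 1 (valence 2) → 1 H
  atom 15: C, bond orders sum to 3 (valence 4) → 1 H
  atom 16: C, bond orders sum to 4 (valence 4) → 0 H
  atom 17: C, bond orders sum to 1 (valence 4) → 3 H
  atom 18: C, bond orders sum to 4 (valence 4) → 0 H
  atom 19: C, bond orders sum to 1 (valence 4) → 3 H
Totals → C:16, H:12, N:2, O:1.
In Hill order: C16H12N2O.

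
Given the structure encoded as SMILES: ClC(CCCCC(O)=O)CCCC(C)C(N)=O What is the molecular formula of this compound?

Walk through each heavy atom and fill implicit hydrogens from standard valence (C 4, N 3, O 2, S 2, halogen 1):
  atom 1: Cl (halogen, monovalent) → 0 H
  atom 2: C, bond orders sum to 3 (valence 4) → 1 H
  atom 3: C, bond orders sum to 2 (valence 4) → 2 H
  atom 4: C, bond orders sum to 2 (valence 4) → 2 H
  atom 5: C, bond orders sum to 2 (valence 4) → 2 H
  atom 6: C, bond orders sum to 2 (valence 4) → 2 H
  atom 7: C, bond orders sum to 4 (valence 4) → 0 H
  atom 8: O, bond orders sum to 1 (valence 2) → 1 H
  atom 9: O, bond orders sum to 2 (valence 2) → 0 H
  atom 10: C, bond orders sum to 2 (valence 4) → 2 H
  atom 11: C, bond orders sum to 2 (valence 4) → 2 H
  atom 12: C, bond orders sum to 2 (valence 4) → 2 H
  atom 13: C, bond orders sum to 3 (valence 4) → 1 H
  atom 14: C, bond orders sum to 1 (valence 4) → 3 H
  atom 15: C, bond orders sum to 4 (valence 4) → 0 H
  atom 16: N, bond orders sum to 1 (valence 3) → 2 H
  atom 17: O, bond orders sum to 2 (valence 2) → 0 H
Totals → C:12, H:22, Cl:1, N:1, O:3.

C12H22ClNO3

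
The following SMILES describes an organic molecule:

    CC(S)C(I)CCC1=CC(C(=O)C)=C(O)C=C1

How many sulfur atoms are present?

Scan the SMILES for S atoms (remember two-letter symbols like Cl and Br are single atoms).
Sulfur count: 1.

1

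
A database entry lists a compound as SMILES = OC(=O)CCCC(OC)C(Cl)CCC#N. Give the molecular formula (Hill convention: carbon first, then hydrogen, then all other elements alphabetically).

Walk through each heavy atom and fill implicit hydrogens from standard valence (C 4, N 3, O 2, S 2, halogen 1):
  atom 1: O, bond orders sum to 1 (valence 2) → 1 H
  atom 2: C, bond orders sum to 4 (valence 4) → 0 H
  atom 3: O, bond orders sum to 2 (valence 2) → 0 H
  atom 4: C, bond orders sum to 2 (valence 4) → 2 H
  atom 5: C, bond orders sum to 2 (valence 4) → 2 H
  atom 6: C, bond orders sum to 2 (valence 4) → 2 H
  atom 7: C, bond orders sum to 3 (valence 4) → 1 H
  atom 8: O, bond orders sum to 2 (valence 2) → 0 H
  atom 9: C, bond orders sum to 1 (valence 4) → 3 H
  atom 10: C, bond orders sum to 3 (valence 4) → 1 H
  atom 11: Cl (halogen, monovalent) → 0 H
  atom 12: C, bond orders sum to 2 (valence 4) → 2 H
  atom 13: C, bond orders sum to 2 (valence 4) → 2 H
  atom 14: C, bond orders sum to 4 (valence 4) → 0 H
  atom 15: N, bond orders sum to 3 (valence 3) → 0 H
Totals → C:10, H:16, Cl:1, N:1, O:3.

C10H16ClNO3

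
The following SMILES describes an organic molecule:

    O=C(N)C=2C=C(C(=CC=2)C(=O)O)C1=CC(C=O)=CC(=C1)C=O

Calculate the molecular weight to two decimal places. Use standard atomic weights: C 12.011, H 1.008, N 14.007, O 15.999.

First, the molecular formula is C16H11NO5 (counting implicit H from valence).
  C: 16 × 12.011 = 192.176
  H: 11 × 1.008 = 11.088
  N: 1 × 14.007 = 14.007
  O: 5 × 15.999 = 79.995
Sum: 16×12.011 + 11×1.008 + 1×14.007 + 5×15.999 = 297.266 → 297.27 g/mol.

297.27 g/mol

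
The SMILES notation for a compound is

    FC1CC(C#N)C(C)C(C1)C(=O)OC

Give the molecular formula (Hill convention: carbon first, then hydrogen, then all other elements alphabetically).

Walk through each heavy atom and fill implicit hydrogens from standard valence (C 4, N 3, O 2, S 2, halogen 1):
  atom 1: F (halogen, monovalent) → 0 H
  atom 2: C, bond orders sum to 3 (valence 4) → 1 H
  atom 3: C, bond orders sum to 2 (valence 4) → 2 H
  atom 4: C, bond orders sum to 3 (valence 4) → 1 H
  atom 5: C, bond orders sum to 4 (valence 4) → 0 H
  atom 6: N, bond orders sum to 3 (valence 3) → 0 H
  atom 7: C, bond orders sum to 3 (valence 4) → 1 H
  atom 8: C, bond orders sum to 1 (valence 4) → 3 H
  atom 9: C, bond orders sum to 3 (valence 4) → 1 H
  atom 10: C, bond orders sum to 2 (valence 4) → 2 H
  atom 11: C, bond orders sum to 4 (valence 4) → 0 H
  atom 12: O, bond orders sum to 2 (valence 2) → 0 H
  atom 13: O, bond orders sum to 2 (valence 2) → 0 H
  atom 14: C, bond orders sum to 1 (valence 4) → 3 H
Totals → C:10, H:14, F:1, N:1, O:2.

C10H14FNO2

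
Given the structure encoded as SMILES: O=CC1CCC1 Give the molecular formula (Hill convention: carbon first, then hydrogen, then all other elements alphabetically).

Walk through each heavy atom and fill implicit hydrogens from standard valence (C 4, N 3, O 2, S 2, halogen 1):
  atom 1: O, bond orders sum to 2 (valence 2) → 0 H
  atom 2: C, bond orders sum to 3 (valence 4) → 1 H
  atom 3: C, bond orders sum to 3 (valence 4) → 1 H
  atom 4: C, bond orders sum to 2 (valence 4) → 2 H
  atom 5: C, bond orders sum to 2 (valence 4) → 2 H
  atom 6: C, bond orders sum to 2 (valence 4) → 2 H
Totals → C:5, H:8, O:1.

C5H8O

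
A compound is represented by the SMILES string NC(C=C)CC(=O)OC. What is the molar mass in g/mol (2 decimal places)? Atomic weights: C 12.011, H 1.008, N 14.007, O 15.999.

First, the molecular formula is C6H11NO2 (counting implicit H from valence).
  C: 6 × 12.011 = 72.066
  H: 11 × 1.008 = 11.088
  N: 1 × 14.007 = 14.007
  O: 2 × 15.999 = 31.998
Sum: 6×12.011 + 11×1.008 + 1×14.007 + 2×15.999 = 129.159 → 129.16 g/mol.

129.16 g/mol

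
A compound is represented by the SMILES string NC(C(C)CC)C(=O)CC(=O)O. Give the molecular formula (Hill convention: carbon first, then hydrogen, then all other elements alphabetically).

Walk through each heavy atom and fill implicit hydrogens from standard valence (C 4, N 3, O 2, S 2, halogen 1):
  atom 1: N, bond orders sum to 1 (valence 3) → 2 H
  atom 2: C, bond orders sum to 3 (valence 4) → 1 H
  atom 3: C, bond orders sum to 3 (valence 4) → 1 H
  atom 4: C, bond orders sum to 1 (valence 4) → 3 H
  atom 5: C, bond orders sum to 2 (valence 4) → 2 H
  atom 6: C, bond orders sum to 1 (valence 4) → 3 H
  atom 7: C, bond orders sum to 4 (valence 4) → 0 H
  atom 8: O, bond orders sum to 2 (valence 2) → 0 H
  atom 9: C, bond orders sum to 2 (valence 4) → 2 H
  atom 10: C, bond orders sum to 4 (valence 4) → 0 H
  atom 11: O, bond orders sum to 2 (valence 2) → 0 H
  atom 12: O, bond orders sum to 1 (valence 2) → 1 H
Totals → C:8, H:15, N:1, O:3.

C8H15NO3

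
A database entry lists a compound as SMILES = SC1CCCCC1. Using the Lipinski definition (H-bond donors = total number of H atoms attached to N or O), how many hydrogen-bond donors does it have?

0

Donors: find every N or O and count the H atoms it carries.
  (no N or O atoms present)
Lipinski HBD = 0.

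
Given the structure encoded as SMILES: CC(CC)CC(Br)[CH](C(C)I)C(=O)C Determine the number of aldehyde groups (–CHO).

0

Scan the SMILES for the aldehyde motif — none present.
Groups that are present: 1 ketone.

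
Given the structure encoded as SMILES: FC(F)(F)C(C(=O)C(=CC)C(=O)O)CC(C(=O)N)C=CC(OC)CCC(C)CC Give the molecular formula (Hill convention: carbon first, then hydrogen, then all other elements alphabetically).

Walk through each heavy atom and fill implicit hydrogens from standard valence (C 4, N 3, O 2, S 2, halogen 1):
  atom 1: F (halogen, monovalent) → 0 H
  atom 2: C, bond orders sum to 4 (valence 4) → 0 H
  atom 3: F (halogen, monovalent) → 0 H
  atom 4: F (halogen, monovalent) → 0 H
  atom 5: C, bond orders sum to 3 (valence 4) → 1 H
  atom 6: C, bond orders sum to 4 (valence 4) → 0 H
  atom 7: O, bond orders sum to 2 (valence 2) → 0 H
  atom 8: C, bond orders sum to 4 (valence 4) → 0 H
  atom 9: C, bond orders sum to 3 (valence 4) → 1 H
  atom 10: C, bond orders sum to 1 (valence 4) → 3 H
  atom 11: C, bond orders sum to 4 (valence 4) → 0 H
  atom 12: O, bond orders sum to 2 (valence 2) → 0 H
  atom 13: O, bond orders sum to 1 (valence 2) → 1 H
  atom 14: C, bond orders sum to 2 (valence 4) → 2 H
  atom 15: C, bond orders sum to 3 (valence 4) → 1 H
  atom 16: C, bond orders sum to 4 (valence 4) → 0 H
  atom 17: O, bond orders sum to 2 (valence 2) → 0 H
  atom 18: N, bond orders sum to 1 (valence 3) → 2 H
  atom 19: C, bond orders sum to 3 (valence 4) → 1 H
  atom 20: C, bond orders sum to 3 (valence 4) → 1 H
  atom 21: C, bond orders sum to 3 (valence 4) → 1 H
  atom 22: O, bond orders sum to 2 (valence 2) → 0 H
  atom 23: C, bond orders sum to 1 (valence 4) → 3 H
  atom 24: C, bond orders sum to 2 (valence 4) → 2 H
  atom 25: C, bond orders sum to 2 (valence 4) → 2 H
  atom 26: C, bond orders sum to 3 (valence 4) → 1 H
  atom 27: C, bond orders sum to 1 (valence 4) → 3 H
  atom 28: C, bond orders sum to 2 (valence 4) → 2 H
  atom 29: C, bond orders sum to 1 (valence 4) → 3 H
Totals → C:20, H:30, F:3, N:1, O:5.

C20H30F3NO5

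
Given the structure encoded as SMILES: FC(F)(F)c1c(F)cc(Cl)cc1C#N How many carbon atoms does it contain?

Count every carbon token in the SMILES (each C, including those in ring-closure positions and inside branches).
Carbon count: 8.

8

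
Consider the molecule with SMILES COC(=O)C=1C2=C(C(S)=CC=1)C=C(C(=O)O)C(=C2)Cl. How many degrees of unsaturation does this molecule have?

9

Degree of unsaturation = (number of rings) + (number of π bonds).
Ring closures in the SMILES: 2.
π bonds: 7 double bonds (each 1 DoU) → 7 DoU from unsaturation.
Total DoU = 2 + 7 = 9.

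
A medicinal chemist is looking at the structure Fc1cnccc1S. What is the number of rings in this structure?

1

In SMILES, each pair of matching ring-closure digits denotes one ring-closing bond; the number of such bonds equals the number of independent rings.
Ring-closure bonds here: 1.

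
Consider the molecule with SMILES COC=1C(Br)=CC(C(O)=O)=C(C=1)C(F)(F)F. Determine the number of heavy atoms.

Every atom symbol written in the SMILES (organic subset) is one heavy atom; implicit H are not written.
Heavy atoms by element → Br:1, C:9, F:3, O:3.
Total: 16.

16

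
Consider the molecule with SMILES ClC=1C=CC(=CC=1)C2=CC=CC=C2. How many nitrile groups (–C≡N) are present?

Scan the SMILES for the nitrile motif — none present.

0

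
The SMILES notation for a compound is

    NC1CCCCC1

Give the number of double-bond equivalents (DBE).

1

Molecular formula: C6H13N.
DoU = (2C + 2 + N − H − X) / 2, where X is the halogen count and O/S are ignored.
    = (2·6 + 2 + 1 − 13 − 0) / 2 = 2 / 2 = 1.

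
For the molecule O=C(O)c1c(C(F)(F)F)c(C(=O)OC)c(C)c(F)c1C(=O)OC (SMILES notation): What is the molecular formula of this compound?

C13H10F4O6

Walk through each heavy atom and fill implicit hydrogens from standard valence (C 4, N 3, O 2, S 2, halogen 1); for lowercase aromatic atoms, an aromatic c carries 1 H when it has two neighbours and 0 H with three, and aromatic n carries 0 H:
  atom 1: O, bond orders sum to 2 (valence 2) → 0 H
  atom 2: C, bond orders sum to 4 (valence 4) → 0 H
  atom 3: O, bond orders sum to 1 (valence 2) → 1 H
  atom 4: aromatic c, 3 neighbours → 0 H
  atom 5: aromatic c, 3 neighbours → 0 H
  atom 6: C, bond orders sum to 4 (valence 4) → 0 H
  atom 7: F (halogen, monovalent) → 0 H
  atom 8: F (halogen, monovalent) → 0 H
  atom 9: F (halogen, monovalent) → 0 H
  atom 10: aromatic c, 3 neighbours → 0 H
  atom 11: C, bond orders sum to 4 (valence 4) → 0 H
  atom 12: O, bond orders sum to 2 (valence 2) → 0 H
  atom 13: O, bond orders sum to 2 (valence 2) → 0 H
  atom 14: C, bond orders sum to 1 (valence 4) → 3 H
  atom 15: aromatic c, 3 neighbours → 0 H
  atom 16: C, bond orders sum to 1 (valence 4) → 3 H
  atom 17: aromatic c, 3 neighbours → 0 H
  atom 18: F (halogen, monovalent) → 0 H
  atom 19: aromatic c, 3 neighbours → 0 H
  atom 20: C, bond orders sum to 4 (valence 4) → 0 H
  atom 21: O, bond orders sum to 2 (valence 2) → 0 H
  atom 22: O, bond orders sum to 2 (valence 2) → 0 H
  atom 23: C, bond orders sum to 1 (valence 4) → 3 H
Totals → C:13, H:10, F:4, O:6.
In Hill order: C13H10F4O6.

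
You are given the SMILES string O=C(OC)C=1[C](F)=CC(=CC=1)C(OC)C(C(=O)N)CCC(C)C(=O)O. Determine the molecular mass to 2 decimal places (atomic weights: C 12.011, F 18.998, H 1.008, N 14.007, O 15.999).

355.36 g/mol

First, the molecular formula is C17H22FNO6 (counting implicit H from valence).
  C: 17 × 12.011 = 204.187
  F: 1 × 18.998 = 18.998
  H: 22 × 1.008 = 22.176
  N: 1 × 14.007 = 14.007
  O: 6 × 15.999 = 95.994
Sum: 17×12.011 + 1×18.998 + 22×1.008 + 1×14.007 + 6×15.999 = 355.362 → 355.36 g/mol.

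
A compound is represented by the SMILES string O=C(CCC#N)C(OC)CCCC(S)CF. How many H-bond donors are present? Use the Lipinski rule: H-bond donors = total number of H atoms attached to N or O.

0

Donors: find every N or O and count the H atoms it carries.
  atom 1 (O): bond orders sum to 2 → 0 H
  atom 6 (N): bond orders sum to 3 → 0 H
  atom 8 (O): bond orders sum to 2 → 0 H
Lipinski HBD = 0.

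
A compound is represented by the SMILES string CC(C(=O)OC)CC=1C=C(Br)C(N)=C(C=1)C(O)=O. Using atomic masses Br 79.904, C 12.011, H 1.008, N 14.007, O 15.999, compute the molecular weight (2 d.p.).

316.15 g/mol

First, the molecular formula is C12H14BrNO4 (counting implicit H from valence).
  Br: 1 × 79.904 = 79.904
  C: 12 × 12.011 = 144.132
  H: 14 × 1.008 = 14.112
  N: 1 × 14.007 = 14.007
  O: 4 × 15.999 = 63.996
Sum: 1×79.904 + 12×12.011 + 14×1.008 + 1×14.007 + 4×15.999 = 316.151 → 316.15 g/mol.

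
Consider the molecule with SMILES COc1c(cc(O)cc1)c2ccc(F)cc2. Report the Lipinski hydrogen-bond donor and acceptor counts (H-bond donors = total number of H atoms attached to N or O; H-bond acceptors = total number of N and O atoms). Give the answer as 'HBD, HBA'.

Donors: find every N or O and count the H atoms it carries.
  atom 2 (O): bond orders sum to 2 → 0 H
  atom 7 (O): bond orders sum to 1 → 1 H
Lipinski HBD = 1.
Acceptors: N atoms = 0, O atoms = 2 → HBA = 2.

1, 2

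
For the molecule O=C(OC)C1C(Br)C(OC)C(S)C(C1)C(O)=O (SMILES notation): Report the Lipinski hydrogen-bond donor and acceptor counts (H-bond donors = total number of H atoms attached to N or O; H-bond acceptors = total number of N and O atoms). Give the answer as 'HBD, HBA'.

Donors: find every N or O and count the H atoms it carries.
  atom 1 (O): bond orders sum to 2 → 0 H
  atom 3 (O): bond orders sum to 2 → 0 H
  atom 9 (O): bond orders sum to 2 → 0 H
  atom 16 (O): bond orders sum to 1 → 1 H
  atom 17 (O): bond orders sum to 2 → 0 H
Lipinski HBD = 1.
Acceptors: N atoms = 0, O atoms = 5 → HBA = 5.

1, 5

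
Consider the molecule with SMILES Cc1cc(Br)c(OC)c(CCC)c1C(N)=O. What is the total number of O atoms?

2

Scan the SMILES for O atoms (remember two-letter symbols like Cl and Br are single atoms).
Oxygen count: 2.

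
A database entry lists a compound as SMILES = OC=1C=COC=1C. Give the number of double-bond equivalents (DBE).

Degree of unsaturation = (number of rings) + (number of π bonds).
Ring closures in the SMILES: 1.
π bonds: 2 double bonds (each 1 DoU) → 2 DoU from unsaturation.
Total DoU = 1 + 2 = 3.

3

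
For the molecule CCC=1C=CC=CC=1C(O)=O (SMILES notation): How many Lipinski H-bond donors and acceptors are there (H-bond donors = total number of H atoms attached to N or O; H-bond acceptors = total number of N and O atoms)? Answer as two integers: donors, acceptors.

Donors: find every N or O and count the H atoms it carries.
  atom 10 (O): bond orders sum to 1 → 1 H
  atom 11 (O): bond orders sum to 2 → 0 H
Lipinski HBD = 1.
Acceptors: N atoms = 0, O atoms = 2 → HBA = 2.

1, 2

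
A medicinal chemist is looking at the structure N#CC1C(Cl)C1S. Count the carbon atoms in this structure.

4

Count every carbon token in the SMILES (each C, including those in ring-closure positions and inside branches).
Carbon count: 4.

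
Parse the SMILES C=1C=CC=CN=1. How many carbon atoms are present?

5

Count every carbon token in the SMILES (each C, including those in ring-closure positions and inside branches).
Carbon count: 5.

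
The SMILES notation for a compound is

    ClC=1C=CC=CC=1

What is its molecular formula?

C6H5Cl

Walk through each heavy atom and fill implicit hydrogens from standard valence (C 4, N 3, O 2, S 2, halogen 1):
  atom 1: Cl (halogen, monovalent) → 0 H
  atom 2: C, bond orders sum to 4 (valence 4) → 0 H
  atom 3: C, bond orders sum to 3 (valence 4) → 1 H
  atom 4: C, bond orders sum to 3 (valence 4) → 1 H
  atom 5: C, bond orders sum to 3 (valence 4) → 1 H
  atom 6: C, bond orders sum to 3 (valence 4) → 1 H
  atom 7: C, bond orders sum to 3 (valence 4) → 1 H
Totals → C:6, H:5, Cl:1.
In Hill order: C6H5Cl.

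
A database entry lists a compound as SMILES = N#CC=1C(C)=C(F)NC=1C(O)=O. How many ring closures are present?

In SMILES, each pair of matching ring-closure digits denotes one ring-closing bond; the number of such bonds equals the number of independent rings.
Ring-closure bonds here: 1.

1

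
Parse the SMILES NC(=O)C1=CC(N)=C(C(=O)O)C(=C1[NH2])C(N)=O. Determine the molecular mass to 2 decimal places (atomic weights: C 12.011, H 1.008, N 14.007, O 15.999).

238.20 g/mol

First, the molecular formula is C9H10N4O4 (counting implicit H from valence).
  C: 9 × 12.011 = 108.099
  H: 10 × 1.008 = 10.080
  N: 4 × 14.007 = 56.028
  O: 4 × 15.999 = 63.996
Sum: 9×12.011 + 10×1.008 + 4×14.007 + 4×15.999 = 238.203 → 238.20 g/mol.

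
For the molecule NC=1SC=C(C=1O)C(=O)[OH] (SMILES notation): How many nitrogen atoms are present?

1

Scan the SMILES for N atoms (remember two-letter symbols like Cl and Br are single atoms).
Nitrogen count: 1.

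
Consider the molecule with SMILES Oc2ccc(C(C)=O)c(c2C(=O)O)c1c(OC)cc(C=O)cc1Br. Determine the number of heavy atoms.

24

Every atom symbol written in the SMILES (organic subset) is one heavy atom; implicit H are not written.
Heavy atoms by element → Br:1, C:17, O:6.
Total: 24.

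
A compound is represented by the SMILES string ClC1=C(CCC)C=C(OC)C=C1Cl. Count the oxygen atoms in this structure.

Scan the SMILES for O atoms (remember two-letter symbols like Cl and Br are single atoms).
Oxygen count: 1.

1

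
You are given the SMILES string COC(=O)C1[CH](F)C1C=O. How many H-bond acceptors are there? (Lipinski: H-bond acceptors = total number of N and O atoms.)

N atoms: 0; O atoms: 3.
Lipinski HBA = 0 + 3 = 3.

3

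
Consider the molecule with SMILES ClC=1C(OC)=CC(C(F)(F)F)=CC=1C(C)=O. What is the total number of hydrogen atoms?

8

Walk through each heavy atom and fill implicit hydrogens from standard valence (C 4, N 3, O 2, S 2, halogen 1):
  atom 1: Cl (halogen, monovalent) → 0 H
  atom 2: C, bond orders sum to 4 (valence 4) → 0 H
  atom 3: C, bond orders sum to 4 (valence 4) → 0 H
  atom 4: O, bond orders sum to 2 (valence 2) → 0 H
  atom 5: C, bond orders sum to 1 (valence 4) → 3 H
  atom 6: C, bond orders sum to 3 (valence 4) → 1 H
  atom 7: C, bond orders sum to 4 (valence 4) → 0 H
  atom 8: C, bond orders sum to 4 (valence 4) → 0 H
  atom 9: F (halogen, monovalent) → 0 H
  atom 10: F (halogen, monovalent) → 0 H
  atom 11: F (halogen, monovalent) → 0 H
  atom 12: C, bond orders sum to 3 (valence 4) → 1 H
  atom 13: C, bond orders sum to 4 (valence 4) → 0 H
  atom 14: C, bond orders sum to 4 (valence 4) → 0 H
  atom 15: C, bond orders sum to 1 (valence 4) → 3 H
  atom 16: O, bond orders sum to 2 (valence 2) → 0 H
Total hydrogens: 8.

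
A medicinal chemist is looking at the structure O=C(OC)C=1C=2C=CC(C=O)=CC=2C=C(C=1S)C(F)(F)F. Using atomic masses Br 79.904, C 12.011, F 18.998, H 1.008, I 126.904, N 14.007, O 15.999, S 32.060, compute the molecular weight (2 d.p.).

First, the molecular formula is C14H9F3O3S (counting implicit H from valence).
  C: 14 × 12.011 = 168.154
  F: 3 × 18.998 = 56.994
  H: 9 × 1.008 = 9.072
  O: 3 × 15.999 = 47.997
  S: 1 × 32.060 = 32.060
Sum: 14×12.011 + 3×18.998 + 9×1.008 + 3×15.999 + 1×32.060 = 314.277 → 314.28 g/mol.

314.28 g/mol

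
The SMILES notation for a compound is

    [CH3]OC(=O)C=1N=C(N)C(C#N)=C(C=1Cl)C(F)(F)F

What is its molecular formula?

Walk through each heavy atom and fill implicit hydrogens from standard valence (C 4, N 3, O 2, S 2, halogen 1):
  atom 1: C with explicit H count 3
  atom 2: O, bond orders sum to 2 (valence 2) → 0 H
  atom 3: C, bond orders sum to 4 (valence 4) → 0 H
  atom 4: O, bond orders sum to 2 (valence 2) → 0 H
  atom 5: C, bond orders sum to 4 (valence 4) → 0 H
  atom 6: N, bond orders sum to 3 (valence 3) → 0 H
  atom 7: C, bond orders sum to 4 (valence 4) → 0 H
  atom 8: N, bond orders sum to 1 (valence 3) → 2 H
  atom 9: C, bond orders sum to 4 (valence 4) → 0 H
  atom 10: C, bond orders sum to 4 (valence 4) → 0 H
  atom 11: N, bond orders sum to 3 (valence 3) → 0 H
  atom 12: C, bond orders sum to 4 (valence 4) → 0 H
  atom 13: C, bond orders sum to 4 (valence 4) → 0 H
  atom 14: Cl (halogen, monovalent) → 0 H
  atom 15: C, bond orders sum to 4 (valence 4) → 0 H
  atom 16: F (halogen, monovalent) → 0 H
  atom 17: F (halogen, monovalent) → 0 H
  atom 18: F (halogen, monovalent) → 0 H
Totals → C:9, H:5, Cl:1, F:3, N:3, O:2.
In Hill order: C9H5ClF3N3O2.

C9H5ClF3N3O2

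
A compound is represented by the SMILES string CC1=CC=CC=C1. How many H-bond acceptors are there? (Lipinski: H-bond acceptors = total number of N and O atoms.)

0

N atoms: 0; O atoms: 0.
Lipinski HBA = 0 + 0 = 0.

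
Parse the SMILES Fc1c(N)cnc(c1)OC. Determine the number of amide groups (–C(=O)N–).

0

Scan the SMILES for the amide motif — none present.
Groups that are present: 1 ether, 1 primary amine.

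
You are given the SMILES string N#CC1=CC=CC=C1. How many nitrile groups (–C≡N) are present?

1

The nitrile motif appears at heavy-atom position 2 in the SMILES.
Nitrile count: 1.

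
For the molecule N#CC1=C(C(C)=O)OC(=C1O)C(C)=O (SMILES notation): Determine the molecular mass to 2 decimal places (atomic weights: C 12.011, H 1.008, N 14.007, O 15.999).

193.16 g/mol

First, the molecular formula is C9H7NO4 (counting implicit H from valence).
  C: 9 × 12.011 = 108.099
  H: 7 × 1.008 = 7.056
  N: 1 × 14.007 = 14.007
  O: 4 × 15.999 = 63.996
Sum: 9×12.011 + 7×1.008 + 1×14.007 + 4×15.999 = 193.158 → 193.16 g/mol.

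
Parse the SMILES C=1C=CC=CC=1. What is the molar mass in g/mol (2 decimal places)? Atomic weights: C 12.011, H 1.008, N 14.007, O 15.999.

First, the molecular formula is C6H6 (counting implicit H from valence).
  C: 6 × 12.011 = 72.066
  H: 6 × 1.008 = 6.048
Sum: 6×12.011 + 6×1.008 = 78.114 → 78.11 g/mol.

78.11 g/mol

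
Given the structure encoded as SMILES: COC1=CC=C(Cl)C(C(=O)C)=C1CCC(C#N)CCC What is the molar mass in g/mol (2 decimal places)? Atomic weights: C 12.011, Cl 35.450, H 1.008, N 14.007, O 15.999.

First, the molecular formula is C16H20ClNO2 (counting implicit H from valence).
  C: 16 × 12.011 = 192.176
  Cl: 1 × 35.450 = 35.450
  H: 20 × 1.008 = 20.160
  N: 1 × 14.007 = 14.007
  O: 2 × 15.999 = 31.998
Sum: 16×12.011 + 1×35.450 + 20×1.008 + 1×14.007 + 2×15.999 = 293.791 → 293.79 g/mol.

293.79 g/mol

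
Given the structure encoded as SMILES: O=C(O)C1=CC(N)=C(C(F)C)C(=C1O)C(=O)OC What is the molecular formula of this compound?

Walk through each heavy atom and fill implicit hydrogens from standard valence (C 4, N 3, O 2, S 2, halogen 1):
  atom 1: O, bond orders sum to 2 (valence 2) → 0 H
  atom 2: C, bond orders sum to 4 (valence 4) → 0 H
  atom 3: O, bond orders sum to 1 (valence 2) → 1 H
  atom 4: C, bond orders sum to 4 (valence 4) → 0 H
  atom 5: C, bond orders sum to 3 (valence 4) → 1 H
  atom 6: C, bond orders sum to 4 (valence 4) → 0 H
  atom 7: N, bond orders sum to 1 (valence 3) → 2 H
  atom 8: C, bond orders sum to 4 (valence 4) → 0 H
  atom 9: C, bond orders sum to 3 (valence 4) → 1 H
  atom 10: F (halogen, monovalent) → 0 H
  atom 11: C, bond orders sum to 1 (valence 4) → 3 H
  atom 12: C, bond orders sum to 4 (valence 4) → 0 H
  atom 13: C, bond orders sum to 4 (valence 4) → 0 H
  atom 14: O, bond orders sum to 1 (valence 2) → 1 H
  atom 15: C, bond orders sum to 4 (valence 4) → 0 H
  atom 16: O, bond orders sum to 2 (valence 2) → 0 H
  atom 17: O, bond orders sum to 2 (valence 2) → 0 H
  atom 18: C, bond orders sum to 1 (valence 4) → 3 H
Totals → C:11, H:12, F:1, N:1, O:5.

C11H12FNO5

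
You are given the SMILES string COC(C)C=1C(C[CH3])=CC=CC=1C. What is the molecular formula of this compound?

C12H18O

Walk through each heavy atom and fill implicit hydrogens from standard valence (C 4, N 3, O 2, S 2, halogen 1):
  atom 1: C, bond orders sum to 1 (valence 4) → 3 H
  atom 2: O, bond orders sum to 2 (valence 2) → 0 H
  atom 3: C, bond orders sum to 3 (valence 4) → 1 H
  atom 4: C, bond orders sum to 1 (valence 4) → 3 H
  atom 5: C, bond orders sum to 4 (valence 4) → 0 H
  atom 6: C, bond orders sum to 4 (valence 4) → 0 H
  atom 7: C, bond orders sum to 2 (valence 4) → 2 H
  atom 8: C with explicit H count 3
  atom 9: C, bond orders sum to 3 (valence 4) → 1 H
  atom 10: C, bond orders sum to 3 (valence 4) → 1 H
  atom 11: C, bond orders sum to 3 (valence 4) → 1 H
  atom 12: C, bond orders sum to 4 (valence 4) → 0 H
  atom 13: C, bond orders sum to 1 (valence 4) → 3 H
Totals → C:12, H:18, O:1.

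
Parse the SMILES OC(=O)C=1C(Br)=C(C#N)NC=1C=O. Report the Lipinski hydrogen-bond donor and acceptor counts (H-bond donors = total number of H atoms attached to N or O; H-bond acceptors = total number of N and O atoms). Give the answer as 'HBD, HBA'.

Donors: find every N or O and count the H atoms it carries.
  atom 1 (O): bond orders sum to 1 → 1 H
  atom 3 (O): bond orders sum to 2 → 0 H
  atom 9 (N): bond orders sum to 3 → 0 H
  atom 10 (N): bond orders sum to 2 → 1 H
  atom 13 (O): bond orders sum to 2 → 0 H
Lipinski HBD = 2.
Acceptors: N atoms = 2, O atoms = 3 → HBA = 5.

2, 5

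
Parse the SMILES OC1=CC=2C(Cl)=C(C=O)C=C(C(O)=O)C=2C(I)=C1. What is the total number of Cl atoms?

Scan the SMILES for Cl atoms (remember two-letter symbols like Cl and Br are single atoms).
Chlorine count: 1.

1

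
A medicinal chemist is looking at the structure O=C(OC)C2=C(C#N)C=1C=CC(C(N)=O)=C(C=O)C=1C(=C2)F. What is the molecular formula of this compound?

Walk through each heavy atom and fill implicit hydrogens from standard valence (C 4, N 3, O 2, S 2, halogen 1):
  atom 1: O, bond orders sum to 2 (valence 2) → 0 H
  atom 2: C, bond orders sum to 4 (valence 4) → 0 H
  atom 3: O, bond orders sum to 2 (valence 2) → 0 H
  atom 4: C, bond orders sum to 1 (valence 4) → 3 H
  atom 5: C, bond orders sum to 4 (valence 4) → 0 H
  atom 6: C, bond orders sum to 4 (valence 4) → 0 H
  atom 7: C, bond orders sum to 4 (valence 4) → 0 H
  atom 8: N, bond orders sum to 3 (valence 3) → 0 H
  atom 9: C, bond orders sum to 4 (valence 4) → 0 H
  atom 10: C, bond orders sum to 3 (valence 4) → 1 H
  atom 11: C, bond orders sum to 3 (valence 4) → 1 H
  atom 12: C, bond orders sum to 4 (valence 4) → 0 H
  atom 13: C, bond orders sum to 4 (valence 4) → 0 H
  atom 14: N, bond orders sum to 1 (valence 3) → 2 H
  atom 15: O, bond orders sum to 2 (valence 2) → 0 H
  atom 16: C, bond orders sum to 4 (valence 4) → 0 H
  atom 17: C, bond orders sum to 3 (valence 4) → 1 H
  atom 18: O, bond orders sum to 2 (valence 2) → 0 H
  atom 19: C, bond orders sum to 4 (valence 4) → 0 H
  atom 20: C, bond orders sum to 4 (valence 4) → 0 H
  atom 21: C, bond orders sum to 3 (valence 4) → 1 H
  atom 22: F (halogen, monovalent) → 0 H
Totals → C:15, H:9, F:1, N:2, O:4.
In Hill order: C15H9FN2O4.

C15H9FN2O4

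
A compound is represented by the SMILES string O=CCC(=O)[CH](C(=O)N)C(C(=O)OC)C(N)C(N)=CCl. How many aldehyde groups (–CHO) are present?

The aldehyde motif appears at heavy-atom position 2 in the SMILES.
Other groups present: 1 alkene, 1 amide, 1 ester, 1 ketone, 2 primary amine.
Aldehyde count: 1.

1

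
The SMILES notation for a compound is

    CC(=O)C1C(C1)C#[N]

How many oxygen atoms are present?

1

Scan the SMILES for O atoms (remember two-letter symbols like Cl and Br are single atoms).
Oxygen count: 1.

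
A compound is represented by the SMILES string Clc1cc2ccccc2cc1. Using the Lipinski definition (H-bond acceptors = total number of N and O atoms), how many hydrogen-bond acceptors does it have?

N atoms: 0; O atoms: 0.
Lipinski HBA = 0 + 0 = 0.

0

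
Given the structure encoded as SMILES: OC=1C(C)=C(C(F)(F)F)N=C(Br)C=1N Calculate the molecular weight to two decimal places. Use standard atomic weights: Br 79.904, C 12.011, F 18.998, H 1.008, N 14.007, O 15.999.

271.04 g/mol

First, the molecular formula is C7H6BrF3N2O (counting implicit H from valence).
  Br: 1 × 79.904 = 79.904
  C: 7 × 12.011 = 84.077
  F: 3 × 18.998 = 56.994
  H: 6 × 1.008 = 6.048
  N: 2 × 14.007 = 28.014
  O: 1 × 15.999 = 15.999
Sum: 1×79.904 + 7×12.011 + 3×18.998 + 6×1.008 + 2×14.007 + 1×15.999 = 271.036 → 271.04 g/mol.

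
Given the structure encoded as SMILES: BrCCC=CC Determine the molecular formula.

C5H9Br

Walk through each heavy atom and fill implicit hydrogens from standard valence (C 4, N 3, O 2, S 2, halogen 1):
  atom 1: Br (halogen, monovalent) → 0 H
  atom 2: C, bond orders sum to 2 (valence 4) → 2 H
  atom 3: C, bond orders sum to 2 (valence 4) → 2 H
  atom 4: C, bond orders sum to 3 (valence 4) → 1 H
  atom 5: C, bond orders sum to 3 (valence 4) → 1 H
  atom 6: C, bond orders sum to 1 (valence 4) → 3 H
Totals → C:5, H:9, Br:1.
In Hill order: C5H9Br.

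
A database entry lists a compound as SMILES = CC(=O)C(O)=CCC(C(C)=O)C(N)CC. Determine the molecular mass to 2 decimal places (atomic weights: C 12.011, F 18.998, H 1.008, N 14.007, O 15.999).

First, the molecular formula is C11H19NO3 (counting implicit H from valence).
  C: 11 × 12.011 = 132.121
  H: 19 × 1.008 = 19.152
  N: 1 × 14.007 = 14.007
  O: 3 × 15.999 = 47.997
Sum: 11×12.011 + 19×1.008 + 1×14.007 + 3×15.999 = 213.277 → 213.28 g/mol.

213.28 g/mol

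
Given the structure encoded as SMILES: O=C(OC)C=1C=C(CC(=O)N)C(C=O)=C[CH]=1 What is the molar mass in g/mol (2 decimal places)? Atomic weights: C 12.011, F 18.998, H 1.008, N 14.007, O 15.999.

First, the molecular formula is C11H11NO4 (counting implicit H from valence).
  C: 11 × 12.011 = 132.121
  H: 11 × 1.008 = 11.088
  N: 1 × 14.007 = 14.007
  O: 4 × 15.999 = 63.996
Sum: 11×12.011 + 11×1.008 + 1×14.007 + 4×15.999 = 221.212 → 221.21 g/mol.

221.21 g/mol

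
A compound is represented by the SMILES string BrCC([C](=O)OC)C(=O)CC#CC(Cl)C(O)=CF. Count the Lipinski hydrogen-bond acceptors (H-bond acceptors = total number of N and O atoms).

N atoms: 0; O atoms: 4.
Lipinski HBA = 0 + 4 = 4.

4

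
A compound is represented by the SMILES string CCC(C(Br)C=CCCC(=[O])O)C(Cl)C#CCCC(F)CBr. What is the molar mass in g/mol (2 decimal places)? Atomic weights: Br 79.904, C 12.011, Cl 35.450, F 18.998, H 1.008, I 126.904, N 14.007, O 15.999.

460.61 g/mol

First, the molecular formula is C16H22Br2ClFO2 (counting implicit H from valence).
  Br: 2 × 79.904 = 159.808
  C: 16 × 12.011 = 192.176
  Cl: 1 × 35.450 = 35.450
  F: 1 × 18.998 = 18.998
  H: 22 × 1.008 = 22.176
  O: 2 × 15.999 = 31.998
Sum: 2×79.904 + 16×12.011 + 1×35.450 + 1×18.998 + 22×1.008 + 2×15.999 = 460.606 → 460.61 g/mol.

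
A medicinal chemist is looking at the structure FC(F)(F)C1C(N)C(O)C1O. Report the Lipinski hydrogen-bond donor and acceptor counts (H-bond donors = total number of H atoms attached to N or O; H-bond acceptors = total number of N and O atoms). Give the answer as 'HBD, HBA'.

Donors: find every N or O and count the H atoms it carries.
  atom 7 (N): bond orders sum to 1 → 2 H
  atom 9 (O): bond orders sum to 1 → 1 H
  atom 11 (O): bond orders sum to 1 → 1 H
Lipinski HBD = 4.
Acceptors: N atoms = 1, O atoms = 2 → HBA = 3.

4, 3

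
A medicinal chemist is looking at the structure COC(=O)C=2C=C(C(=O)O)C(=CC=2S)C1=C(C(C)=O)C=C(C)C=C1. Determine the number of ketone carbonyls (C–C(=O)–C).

The ketone motif appears at heavy-atom position 17 in the SMILES.
Other groups present: 1 carboxylic acid, 1 ester, 1 thiol.
Ketone count: 1.

1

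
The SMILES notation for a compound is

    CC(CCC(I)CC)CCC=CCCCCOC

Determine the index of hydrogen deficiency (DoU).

1

Molecular formula: C16H31IO.
DoU = (2C + 2 + N − H − X) / 2, where X is the halogen count and O/S are ignored.
    = (2·16 + 2 + 0 − 31 − 1) / 2 = 2 / 2 = 1.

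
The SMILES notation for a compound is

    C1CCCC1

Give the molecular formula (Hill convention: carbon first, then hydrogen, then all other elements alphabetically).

Walk through each heavy atom and fill implicit hydrogens from standard valence (C 4, N 3, O 2, S 2, halogen 1):
  atom 1: C, bond orders sum to 2 (valence 4) → 2 H
  atom 2: C, bond orders sum to 2 (valence 4) → 2 H
  atom 3: C, bond orders sum to 2 (valence 4) → 2 H
  atom 4: C, bond orders sum to 2 (valence 4) → 2 H
  atom 5: C, bond orders sum to 2 (valence 4) → 2 H
Totals → C:5, H:10.
In Hill order: C5H10.

C5H10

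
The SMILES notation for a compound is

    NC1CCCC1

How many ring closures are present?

In SMILES, each pair of matching ring-closure digits denotes one ring-closing bond; the number of such bonds equals the number of independent rings.
Ring-closure bonds here: 1.

1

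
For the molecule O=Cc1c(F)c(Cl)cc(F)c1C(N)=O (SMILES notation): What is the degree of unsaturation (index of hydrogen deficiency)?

6

Molecular formula: C8H4ClF2NO2.
DoU = (2C + 2 + N − H − X) / 2, where X is the halogen count and O/S are ignored.
    = (2·8 + 2 + 1 − 4 − 3) / 2 = 12 / 2 = 6.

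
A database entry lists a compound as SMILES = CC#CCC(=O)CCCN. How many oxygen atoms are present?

Scan the SMILES for O atoms (remember two-letter symbols like Cl and Br are single atoms).
Oxygen count: 1.

1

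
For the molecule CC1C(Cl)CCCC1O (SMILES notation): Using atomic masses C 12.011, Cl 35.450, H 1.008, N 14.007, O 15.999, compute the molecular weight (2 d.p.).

First, the molecular formula is C7H13ClO (counting implicit H from valence).
  C: 7 × 12.011 = 84.077
  Cl: 1 × 35.450 = 35.450
  H: 13 × 1.008 = 13.104
  O: 1 × 15.999 = 15.999
Sum: 7×12.011 + 1×35.450 + 13×1.008 + 1×15.999 = 148.630 → 148.63 g/mol.

148.63 g/mol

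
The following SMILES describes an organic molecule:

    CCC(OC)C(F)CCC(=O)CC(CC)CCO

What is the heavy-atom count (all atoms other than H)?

18

Every atom symbol written in the SMILES (organic subset) is one heavy atom; implicit H are not written.
Heavy atoms by element → C:14, F:1, O:3.
Total: 18.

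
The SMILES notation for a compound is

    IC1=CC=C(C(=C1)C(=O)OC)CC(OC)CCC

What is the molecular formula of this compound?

C14H19IO3

Walk through each heavy atom and fill implicit hydrogens from standard valence (C 4, N 3, O 2, S 2, halogen 1):
  atom 1: I (halogen, monovalent) → 0 H
  atom 2: C, bond orders sum to 4 (valence 4) → 0 H
  atom 3: C, bond orders sum to 3 (valence 4) → 1 H
  atom 4: C, bond orders sum to 3 (valence 4) → 1 H
  atom 5: C, bond orders sum to 4 (valence 4) → 0 H
  atom 6: C, bond orders sum to 4 (valence 4) → 0 H
  atom 7: C, bond orders sum to 3 (valence 4) → 1 H
  atom 8: C, bond orders sum to 4 (valence 4) → 0 H
  atom 9: O, bond orders sum to 2 (valence 2) → 0 H
  atom 10: O, bond orders sum to 2 (valence 2) → 0 H
  atom 11: C, bond orders sum to 1 (valence 4) → 3 H
  atom 12: C, bond orders sum to 2 (valence 4) → 2 H
  atom 13: C, bond orders sum to 3 (valence 4) → 1 H
  atom 14: O, bond orders sum to 2 (valence 2) → 0 H
  atom 15: C, bond orders sum to 1 (valence 4) → 3 H
  atom 16: C, bond orders sum to 2 (valence 4) → 2 H
  atom 17: C, bond orders sum to 2 (valence 4) → 2 H
  atom 18: C, bond orders sum to 1 (valence 4) → 3 H
Totals → C:14, H:19, I:1, O:3.
In Hill order: C14H19IO3.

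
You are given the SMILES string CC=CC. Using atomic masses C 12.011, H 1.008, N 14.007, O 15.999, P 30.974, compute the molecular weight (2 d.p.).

First, the molecular formula is C4H8 (counting implicit H from valence).
  C: 4 × 12.011 = 48.044
  H: 8 × 1.008 = 8.064
Sum: 4×12.011 + 8×1.008 = 56.108 → 56.11 g/mol.

56.11 g/mol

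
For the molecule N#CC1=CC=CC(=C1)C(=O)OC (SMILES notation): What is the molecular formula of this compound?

Walk through each heavy atom and fill implicit hydrogens from standard valence (C 4, N 3, O 2, S 2, halogen 1):
  atom 1: N, bond orders sum to 3 (valence 3) → 0 H
  atom 2: C, bond orders sum to 4 (valence 4) → 0 H
  atom 3: C, bond orders sum to 4 (valence 4) → 0 H
  atom 4: C, bond orders sum to 3 (valence 4) → 1 H
  atom 5: C, bond orders sum to 3 (valence 4) → 1 H
  atom 6: C, bond orders sum to 3 (valence 4) → 1 H
  atom 7: C, bond orders sum to 4 (valence 4) → 0 H
  atom 8: C, bond orders sum to 3 (valence 4) → 1 H
  atom 9: C, bond orders sum to 4 (valence 4) → 0 H
  atom 10: O, bond orders sum to 2 (valence 2) → 0 H
  atom 11: O, bond orders sum to 2 (valence 2) → 0 H
  atom 12: C, bond orders sum to 1 (valence 4) → 3 H
Totals → C:9, H:7, N:1, O:2.

C9H7NO2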